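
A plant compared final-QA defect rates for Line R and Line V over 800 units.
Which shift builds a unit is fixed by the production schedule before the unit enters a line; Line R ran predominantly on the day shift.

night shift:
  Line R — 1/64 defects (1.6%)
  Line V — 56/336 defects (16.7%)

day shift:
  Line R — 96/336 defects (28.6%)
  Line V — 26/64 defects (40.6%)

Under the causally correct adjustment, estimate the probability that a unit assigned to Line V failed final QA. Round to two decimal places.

The imbalance in shift arose from how units were allocated, not from anything the line did; and shift independently affects the outcome. The pooled gap is confounded — condition on shift.
Standardising Line V to the population shift mix: 0.500·56/336 + 0.500·26/64 = 0.286.

0.29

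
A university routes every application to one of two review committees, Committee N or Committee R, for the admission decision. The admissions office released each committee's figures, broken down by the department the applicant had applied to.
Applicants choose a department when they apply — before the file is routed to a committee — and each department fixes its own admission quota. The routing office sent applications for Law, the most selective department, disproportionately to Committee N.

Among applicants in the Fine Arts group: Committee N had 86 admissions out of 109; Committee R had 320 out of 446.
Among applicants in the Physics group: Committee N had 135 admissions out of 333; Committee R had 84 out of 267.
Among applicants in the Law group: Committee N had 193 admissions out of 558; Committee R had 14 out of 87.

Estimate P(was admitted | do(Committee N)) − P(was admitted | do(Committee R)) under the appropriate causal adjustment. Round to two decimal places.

+0.12

The stratified and pooled comparisons disagree (Committee N wins within each department; Committee R wins overall), so the answer turns on the causal role of department.
Since department is a pre-existing factor (not a product of the review committee) and it affects the outcome on its own, it is a confounder. The stratified rates, not the pooled rate, identify the causal effect.
Adjusting over the population distribution of department: 0.308·(0.789−0.717) + 0.333·(0.405−0.315) + 0.358·(0.346−0.161) = +0.119.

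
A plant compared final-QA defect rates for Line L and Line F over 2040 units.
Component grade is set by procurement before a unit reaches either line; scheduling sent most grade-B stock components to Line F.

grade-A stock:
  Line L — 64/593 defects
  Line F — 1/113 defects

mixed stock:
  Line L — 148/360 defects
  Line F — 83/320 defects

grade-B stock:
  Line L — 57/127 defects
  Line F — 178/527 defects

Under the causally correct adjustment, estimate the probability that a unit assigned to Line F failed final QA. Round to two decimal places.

0.20

Since component grade is a pre-existing factor (not a product of the line) and it affects the outcome on its own, it is a confounder. The stratified rates, not the pooled rate, identify the causal effect.
Standardising Line F to the population component grade mix: 0.346·1/113 + 0.333·83/320 + 0.321·178/527 = 0.198.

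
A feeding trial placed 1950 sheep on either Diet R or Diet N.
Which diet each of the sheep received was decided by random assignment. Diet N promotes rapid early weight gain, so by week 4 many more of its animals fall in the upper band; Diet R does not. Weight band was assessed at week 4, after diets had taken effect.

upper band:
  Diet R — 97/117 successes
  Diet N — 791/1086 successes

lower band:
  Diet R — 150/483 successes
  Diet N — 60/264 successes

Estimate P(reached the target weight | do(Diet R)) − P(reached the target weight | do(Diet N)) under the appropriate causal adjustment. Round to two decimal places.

-0.22

Week-4 weight band here is a post-treatment variable shaped by the diet; conditioning on it would introduce bias rather than remove it. The overall comparison is the causal one.
The causal difference is the pooled difference: 0.412 − 0.630 = -0.219.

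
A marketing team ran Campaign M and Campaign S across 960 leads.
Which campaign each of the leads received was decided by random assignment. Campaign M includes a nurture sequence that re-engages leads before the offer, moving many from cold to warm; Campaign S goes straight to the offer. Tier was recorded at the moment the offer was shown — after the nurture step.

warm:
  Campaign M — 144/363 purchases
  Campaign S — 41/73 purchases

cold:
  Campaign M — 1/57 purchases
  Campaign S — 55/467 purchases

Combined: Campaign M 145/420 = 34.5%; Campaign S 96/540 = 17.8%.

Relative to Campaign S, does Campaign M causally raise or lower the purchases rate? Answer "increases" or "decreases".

The distribution of engagement tier is itself part of what the campaign does — it is an intermediate outcome. Holding it fixed would remove that part of the effect; the total effect is the pooled difference.
Pooled: Campaign M 34.5% vs Campaign S 17.8%; Campaign M is higher overall.

increases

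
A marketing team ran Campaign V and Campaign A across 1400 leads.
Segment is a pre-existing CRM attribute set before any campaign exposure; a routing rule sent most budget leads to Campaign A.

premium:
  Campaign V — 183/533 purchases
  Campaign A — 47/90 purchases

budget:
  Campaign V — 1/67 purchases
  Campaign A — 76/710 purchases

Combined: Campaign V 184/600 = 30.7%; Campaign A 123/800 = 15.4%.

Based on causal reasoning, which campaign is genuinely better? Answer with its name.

Customer segment differs across campaigns for reasons unrelated to any effect of the campaign itself, and it separately predicts the outcome — a classic confounder. We must compare within customer segment levels.
Within each level — premium: 34.3% vs 52.2%; budget: 1.5% vs 10.7% — Campaign A is higher every time.

Campaign A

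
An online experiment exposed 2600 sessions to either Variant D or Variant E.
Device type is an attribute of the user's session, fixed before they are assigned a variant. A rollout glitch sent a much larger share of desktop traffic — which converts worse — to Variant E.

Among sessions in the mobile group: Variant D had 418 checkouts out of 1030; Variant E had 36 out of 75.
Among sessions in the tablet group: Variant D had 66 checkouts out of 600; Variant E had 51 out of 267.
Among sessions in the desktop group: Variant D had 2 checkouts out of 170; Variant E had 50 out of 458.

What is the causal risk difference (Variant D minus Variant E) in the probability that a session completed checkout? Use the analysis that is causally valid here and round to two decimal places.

-0.08

The imbalance in device type arose from how sessions were allocated, not from anything the variant did; and device type independently affects the outcome. The pooled gap is confounded — condition on device type.
Adjusting over the population distribution of device type: 0.425·(0.406−0.480) + 0.333·(0.110−0.191) + 0.242·(0.012−0.109) = -0.082.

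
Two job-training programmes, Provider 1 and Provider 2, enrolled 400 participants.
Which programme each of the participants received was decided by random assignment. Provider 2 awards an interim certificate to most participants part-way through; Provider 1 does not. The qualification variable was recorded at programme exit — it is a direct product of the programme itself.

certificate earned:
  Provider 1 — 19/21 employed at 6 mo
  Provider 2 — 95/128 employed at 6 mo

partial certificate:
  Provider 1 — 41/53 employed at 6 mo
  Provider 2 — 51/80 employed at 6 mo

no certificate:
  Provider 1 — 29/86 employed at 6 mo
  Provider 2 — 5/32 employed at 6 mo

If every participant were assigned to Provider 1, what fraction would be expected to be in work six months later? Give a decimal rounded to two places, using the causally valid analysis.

The qualification attained during the programme-specific comparison favours Provider 1 throughout, but the pooled figures favour Provider 2. The question is whether to condition on qualification attained during the programme.
Stratifying would compare programmes among participants the programmes themselves sorted into qualification attained during the programme groups — a form of selection on an intermediate. The unconditioned pooled rates give the total causal effect.
So P(outcome | do(Provider 1)) is just the pooled rate for Provider 1: 89/160 = 0.556.

0.56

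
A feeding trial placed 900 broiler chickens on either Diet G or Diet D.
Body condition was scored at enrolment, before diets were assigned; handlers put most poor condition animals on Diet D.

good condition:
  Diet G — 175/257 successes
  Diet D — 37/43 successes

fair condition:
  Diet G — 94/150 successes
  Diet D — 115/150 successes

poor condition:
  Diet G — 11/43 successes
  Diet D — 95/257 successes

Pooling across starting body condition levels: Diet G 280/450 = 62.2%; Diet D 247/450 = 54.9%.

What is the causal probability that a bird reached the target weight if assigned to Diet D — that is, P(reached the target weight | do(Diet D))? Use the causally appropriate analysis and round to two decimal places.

Diet D is higher inside every starting body condition stratum but Diet G is higher in aggregate. Whether to stratify depends on how starting body condition relates to the diet.
The imbalance in starting body condition arose from how broiler chickens were allocated, not from anything the diet did; and starting body condition independently affects the outcome. The pooled gap is confounded — condition on starting body condition.
Standardising Diet D to the population starting body condition mix: 0.333·37/43 + 0.333·115/150 + 0.333·95/257 = 0.666.

0.67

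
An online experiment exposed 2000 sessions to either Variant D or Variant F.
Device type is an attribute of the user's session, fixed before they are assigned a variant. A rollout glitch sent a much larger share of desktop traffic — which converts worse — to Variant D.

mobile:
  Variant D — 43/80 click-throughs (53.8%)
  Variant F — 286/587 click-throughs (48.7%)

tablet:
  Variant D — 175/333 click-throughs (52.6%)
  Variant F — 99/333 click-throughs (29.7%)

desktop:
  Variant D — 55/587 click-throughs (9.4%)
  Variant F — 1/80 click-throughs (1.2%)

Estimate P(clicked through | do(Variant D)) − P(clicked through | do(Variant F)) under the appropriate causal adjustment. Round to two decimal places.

+0.12

The imbalance in device type arose from how sessions were allocated, not from anything the variant did; and device type independently affects the outcome. The pooled gap is confounded — condition on device type.
Adjusting over the population distribution of device type: 0.334·(0.537−0.487) + 0.333·(0.526−0.297) + 0.334·(0.094−0.013) = +0.120.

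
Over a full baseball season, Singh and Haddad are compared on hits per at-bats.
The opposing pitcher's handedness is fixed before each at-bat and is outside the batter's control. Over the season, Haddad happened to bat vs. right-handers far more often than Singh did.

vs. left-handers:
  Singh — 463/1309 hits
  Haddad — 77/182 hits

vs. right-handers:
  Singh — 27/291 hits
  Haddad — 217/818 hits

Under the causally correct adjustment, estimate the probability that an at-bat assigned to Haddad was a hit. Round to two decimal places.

Pitcher handedness is set before the player has any effect — it is not caused by the player — and it independently drives the outcome. That makes it a confounder, so the causal comparison is within pitcher handedness levels.
Standardising Haddad to the population pitcher handedness mix: 0.573·77/182 + 0.427·217/818 = 0.356.

0.36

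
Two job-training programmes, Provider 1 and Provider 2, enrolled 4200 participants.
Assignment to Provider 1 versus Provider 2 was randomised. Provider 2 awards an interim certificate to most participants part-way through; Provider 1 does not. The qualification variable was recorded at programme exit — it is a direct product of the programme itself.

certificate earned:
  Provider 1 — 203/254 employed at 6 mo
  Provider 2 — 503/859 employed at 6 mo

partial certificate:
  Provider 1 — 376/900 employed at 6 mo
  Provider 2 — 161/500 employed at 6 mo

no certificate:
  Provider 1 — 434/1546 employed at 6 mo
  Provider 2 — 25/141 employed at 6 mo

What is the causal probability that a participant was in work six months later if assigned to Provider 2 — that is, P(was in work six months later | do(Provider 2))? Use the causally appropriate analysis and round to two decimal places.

The distribution of qualification attained during the programme is itself part of what the programme does — it is an intermediate outcome. Holding it fixed would remove that part of the effect; the total effect is the pooled difference.
So P(outcome | do(Provider 2)) is just the pooled rate for Provider 2: 689/1500 = 0.459.

0.46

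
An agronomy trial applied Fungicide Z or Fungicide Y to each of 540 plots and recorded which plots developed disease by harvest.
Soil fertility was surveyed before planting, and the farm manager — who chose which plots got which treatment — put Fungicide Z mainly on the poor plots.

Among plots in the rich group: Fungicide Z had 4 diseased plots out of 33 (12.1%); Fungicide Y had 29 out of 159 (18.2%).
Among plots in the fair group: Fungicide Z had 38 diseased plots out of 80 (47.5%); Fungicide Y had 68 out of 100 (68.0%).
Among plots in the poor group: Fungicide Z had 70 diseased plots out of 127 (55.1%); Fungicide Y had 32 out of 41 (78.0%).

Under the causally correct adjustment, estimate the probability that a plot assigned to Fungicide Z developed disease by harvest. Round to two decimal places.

The soil fertility-specific comparison favours Fungicide Z throughout, but the pooled figures favour Fungicide Y. The question is whether to condition on soil fertility.
The imbalance in soil fertility arose from how plots were allocated, not from anything the fungicide did; and soil fertility independently affects the outcome. The pooled gap is confounded — condition on soil fertility.
Standardising Fungicide Z to the population soil fertility mix: 0.356·4/33 + 0.333·38/80 + 0.311·70/127 = 0.373.

0.37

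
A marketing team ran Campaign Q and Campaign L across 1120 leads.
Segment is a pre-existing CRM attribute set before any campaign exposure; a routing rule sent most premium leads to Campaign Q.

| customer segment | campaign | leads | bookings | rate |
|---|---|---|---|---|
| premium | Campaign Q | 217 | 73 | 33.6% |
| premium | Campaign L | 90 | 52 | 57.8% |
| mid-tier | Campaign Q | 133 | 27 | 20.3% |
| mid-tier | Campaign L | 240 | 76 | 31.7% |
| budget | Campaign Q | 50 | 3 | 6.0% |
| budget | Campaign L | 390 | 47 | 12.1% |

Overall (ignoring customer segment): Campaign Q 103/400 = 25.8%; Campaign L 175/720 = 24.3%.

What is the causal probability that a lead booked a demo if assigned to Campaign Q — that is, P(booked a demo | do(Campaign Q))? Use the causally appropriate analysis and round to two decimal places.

Campaign L is higher inside every customer segment stratum but Campaign Q is higher in aggregate. Whether to stratify depends on how customer segment relates to the campaign.
Here customer segment is a common cause — it drives both which campaign a case falls under and the outcome. The crude comparison mixes populations; the stratum-specific rates are the causally relevant ones.
Standardising Campaign Q to the population customer segment mix: 0.274·73/217 + 0.333·27/133 + 0.393·3/50 = 0.183.

0.18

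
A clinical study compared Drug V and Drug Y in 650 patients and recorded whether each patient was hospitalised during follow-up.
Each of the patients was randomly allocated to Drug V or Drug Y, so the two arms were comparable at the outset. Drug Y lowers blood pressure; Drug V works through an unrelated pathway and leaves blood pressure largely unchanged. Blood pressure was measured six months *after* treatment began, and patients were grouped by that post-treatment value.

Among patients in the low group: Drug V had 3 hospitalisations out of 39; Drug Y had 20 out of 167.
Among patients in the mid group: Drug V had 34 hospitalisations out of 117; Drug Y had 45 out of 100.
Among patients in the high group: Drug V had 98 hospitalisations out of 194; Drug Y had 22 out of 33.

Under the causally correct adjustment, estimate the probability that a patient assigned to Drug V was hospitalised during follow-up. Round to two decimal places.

The stratified and pooled comparisons disagree (Drug V wins within each blood pressure; Drug Y wins overall), so the answer turns on the causal role of blood pressure.
Stratifying would compare drugs among patients the drugs themselves sorted into blood pressure groups — a form of selection on an intermediate. The unconditioned pooled rates give the total causal effect.
So P(outcome | do(Drug V)) is just the pooled rate for Drug V: 135/350 = 0.386.

0.39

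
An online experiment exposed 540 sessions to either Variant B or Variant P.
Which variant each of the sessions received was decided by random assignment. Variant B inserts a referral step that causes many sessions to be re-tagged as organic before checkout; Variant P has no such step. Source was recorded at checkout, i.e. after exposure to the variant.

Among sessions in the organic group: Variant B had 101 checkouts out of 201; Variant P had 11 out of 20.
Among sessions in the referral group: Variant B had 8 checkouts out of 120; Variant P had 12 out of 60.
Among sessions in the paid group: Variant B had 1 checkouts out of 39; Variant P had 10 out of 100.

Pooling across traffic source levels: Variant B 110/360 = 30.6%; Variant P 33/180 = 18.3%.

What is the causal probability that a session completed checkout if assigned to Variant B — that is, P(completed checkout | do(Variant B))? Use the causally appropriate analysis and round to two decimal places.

0.31

Variant P is higher inside every traffic source stratum but Variant B is higher in aggregate. Whether to stratify depends on how traffic source relates to the variant.
Traffic source is recorded after the variant and is itself shifted by it — it sits on the causal path from variant to outcome. Conditioning on a mediator would strip out part of the effect we want; the pooled comparison gives the total causal effect.
So P(outcome | do(Variant B)) is just the pooled rate for Variant B: 110/360 = 0.306.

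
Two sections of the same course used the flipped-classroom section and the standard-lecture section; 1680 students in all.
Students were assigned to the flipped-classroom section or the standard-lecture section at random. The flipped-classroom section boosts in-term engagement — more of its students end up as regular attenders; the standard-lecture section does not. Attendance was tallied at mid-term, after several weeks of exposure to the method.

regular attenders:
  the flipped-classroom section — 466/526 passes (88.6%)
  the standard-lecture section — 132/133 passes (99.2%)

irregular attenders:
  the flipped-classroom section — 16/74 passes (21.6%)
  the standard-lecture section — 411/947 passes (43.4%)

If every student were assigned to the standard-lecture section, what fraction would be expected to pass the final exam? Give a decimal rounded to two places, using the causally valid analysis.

0.50

Because the teaching method influences mid-term attendance, mid-term attendance is a post-treatment mediator, not a confounder. Stratifying on it would bias the estimate; the causal effect is the crude pooled difference.
So P(outcome | do(the standard-lecture section)) is just the pooled rate for the standard-lecture section: 543/1080 = 0.503.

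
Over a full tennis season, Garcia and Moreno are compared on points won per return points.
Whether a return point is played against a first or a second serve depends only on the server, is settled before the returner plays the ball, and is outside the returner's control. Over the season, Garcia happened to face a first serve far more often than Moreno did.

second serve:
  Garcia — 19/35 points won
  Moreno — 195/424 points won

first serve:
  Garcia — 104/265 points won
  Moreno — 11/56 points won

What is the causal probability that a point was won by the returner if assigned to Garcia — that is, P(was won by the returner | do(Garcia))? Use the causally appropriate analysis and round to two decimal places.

Within every serve type level Garcia has the higher rate, yet pooled Moreno does — Simpson's reversal.
Here serve type is a common cause — it drives both which player a case falls under and the outcome. The crude comparison mixes populations; the stratum-specific rates are the causally relevant ones.
Standardising Garcia to the population serve type mix: 0.588·19/35 + 0.412·104/265 = 0.481.

0.48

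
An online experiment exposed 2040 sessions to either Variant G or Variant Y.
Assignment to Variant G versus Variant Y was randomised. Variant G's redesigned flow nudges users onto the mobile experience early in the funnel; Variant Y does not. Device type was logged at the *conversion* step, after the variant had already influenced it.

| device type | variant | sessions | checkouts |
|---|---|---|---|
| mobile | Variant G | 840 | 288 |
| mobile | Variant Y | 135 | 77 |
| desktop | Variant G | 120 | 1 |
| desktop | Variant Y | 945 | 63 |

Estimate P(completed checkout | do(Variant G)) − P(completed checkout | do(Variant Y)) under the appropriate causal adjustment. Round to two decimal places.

+0.17

Device type lies on the pathway variant → device type → outcome, so adjusting for it blocks the indirect effect. For the total causal effect of variant, use the unadjusted pooled rates.
The causal difference is the pooled difference: 0.301 − 0.130 = +0.171.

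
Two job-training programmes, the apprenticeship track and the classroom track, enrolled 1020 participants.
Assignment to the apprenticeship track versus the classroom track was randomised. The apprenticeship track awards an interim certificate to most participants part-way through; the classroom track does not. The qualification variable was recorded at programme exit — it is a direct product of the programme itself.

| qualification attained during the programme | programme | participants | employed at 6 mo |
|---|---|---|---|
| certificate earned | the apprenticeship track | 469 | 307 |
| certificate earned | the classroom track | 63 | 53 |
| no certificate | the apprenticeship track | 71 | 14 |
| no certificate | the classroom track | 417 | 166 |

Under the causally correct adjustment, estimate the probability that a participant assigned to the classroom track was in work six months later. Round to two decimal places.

0.46

The stratified and pooled comparisons disagree (the classroom track wins within each qualification attained during the programme; the apprenticeship track wins overall), so the answer turns on the causal role of qualification attained during the programme.
Because the programme influences qualification attained during the programme, qualification attained during the programme is a post-treatment mediator, not a confounder. Stratifying on it would bias the estimate; the causal effect is the crude pooled difference.
So P(outcome | do(the classroom track)) is just the pooled rate for the classroom track: 219/480 = 0.456.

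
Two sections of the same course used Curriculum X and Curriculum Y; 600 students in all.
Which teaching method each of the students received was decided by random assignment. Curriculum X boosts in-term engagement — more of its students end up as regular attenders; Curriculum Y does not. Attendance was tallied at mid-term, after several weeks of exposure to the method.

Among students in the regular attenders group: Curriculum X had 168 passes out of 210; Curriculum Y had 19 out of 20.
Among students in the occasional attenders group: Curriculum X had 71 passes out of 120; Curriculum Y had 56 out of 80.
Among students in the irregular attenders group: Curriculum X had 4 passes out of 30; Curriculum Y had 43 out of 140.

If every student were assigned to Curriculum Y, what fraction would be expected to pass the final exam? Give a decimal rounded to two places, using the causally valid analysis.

The mid-term attendance-specific comparison favours Curriculum Y throughout, but the pooled figures favour Curriculum X. The question is whether to condition on mid-term attendance.
Because the teaching method influences mid-term attendance, mid-term attendance is a post-treatment mediator, not a confounder. Stratifying on it would bias the estimate; the causal effect is the crude pooled difference.
So P(outcome | do(Curriculum Y)) is just the pooled rate for Curriculum Y: 118/240 = 0.492.

0.49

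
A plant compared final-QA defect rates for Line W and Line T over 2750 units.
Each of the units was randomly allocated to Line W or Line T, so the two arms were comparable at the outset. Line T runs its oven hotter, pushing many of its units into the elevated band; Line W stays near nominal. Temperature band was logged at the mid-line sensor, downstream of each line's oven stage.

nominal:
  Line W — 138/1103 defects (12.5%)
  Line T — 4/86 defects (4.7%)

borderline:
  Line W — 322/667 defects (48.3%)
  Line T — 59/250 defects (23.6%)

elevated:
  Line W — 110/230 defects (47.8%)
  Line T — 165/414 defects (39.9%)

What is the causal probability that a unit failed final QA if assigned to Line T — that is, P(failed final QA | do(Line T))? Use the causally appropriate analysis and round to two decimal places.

0.30

The in-process temperature band-specific comparison favours Line T throughout, but the pooled figures favour Line W. The question is whether to condition on in-process temperature band.
In-process temperature band is recorded after the line and is itself shifted by it — it sits on the causal path from line to outcome. Conditioning on a mediator would strip out part of the effect we want; the pooled comparison gives the total causal effect.
So P(outcome | do(Line T)) is just the pooled rate for Line T: 228/750 = 0.304.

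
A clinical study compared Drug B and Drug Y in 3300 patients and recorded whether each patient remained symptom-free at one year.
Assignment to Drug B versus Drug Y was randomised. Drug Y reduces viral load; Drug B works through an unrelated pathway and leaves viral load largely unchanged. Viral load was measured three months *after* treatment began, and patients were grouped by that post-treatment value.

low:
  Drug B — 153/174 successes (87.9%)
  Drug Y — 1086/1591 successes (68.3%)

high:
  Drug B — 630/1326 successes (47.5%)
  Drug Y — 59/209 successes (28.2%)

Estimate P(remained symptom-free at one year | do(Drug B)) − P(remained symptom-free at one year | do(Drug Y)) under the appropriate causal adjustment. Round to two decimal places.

-0.11

Viral load lies on the pathway drug → viral load → outcome, so adjusting for it blocks the indirect effect. For the total causal effect of drug, use the unadjusted pooled rates.
The causal difference is the pooled difference: 0.522 − 0.636 = -0.114.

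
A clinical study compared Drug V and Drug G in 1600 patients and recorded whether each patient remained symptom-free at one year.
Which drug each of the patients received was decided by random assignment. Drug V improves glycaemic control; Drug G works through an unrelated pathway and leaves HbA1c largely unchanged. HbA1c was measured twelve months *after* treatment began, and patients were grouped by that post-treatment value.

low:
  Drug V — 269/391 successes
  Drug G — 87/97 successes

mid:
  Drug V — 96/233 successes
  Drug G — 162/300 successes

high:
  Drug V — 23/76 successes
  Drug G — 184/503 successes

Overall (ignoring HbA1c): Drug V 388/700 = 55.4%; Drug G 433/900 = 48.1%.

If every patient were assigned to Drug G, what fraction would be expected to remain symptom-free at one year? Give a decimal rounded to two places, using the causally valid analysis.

The HbA1c-specific comparison favours Drug G throughout, but the pooled figures favour Drug V. The question is whether to condition on HbA1c.
Stratifying would compare drugs among patients the drugs themselves sorted into HbA1c groups — a form of selection on an intermediate. The unconditioned pooled rates give the total causal effect.
So P(outcome | do(Drug G)) is just the pooled rate for Drug G: 433/900 = 0.481.

0.48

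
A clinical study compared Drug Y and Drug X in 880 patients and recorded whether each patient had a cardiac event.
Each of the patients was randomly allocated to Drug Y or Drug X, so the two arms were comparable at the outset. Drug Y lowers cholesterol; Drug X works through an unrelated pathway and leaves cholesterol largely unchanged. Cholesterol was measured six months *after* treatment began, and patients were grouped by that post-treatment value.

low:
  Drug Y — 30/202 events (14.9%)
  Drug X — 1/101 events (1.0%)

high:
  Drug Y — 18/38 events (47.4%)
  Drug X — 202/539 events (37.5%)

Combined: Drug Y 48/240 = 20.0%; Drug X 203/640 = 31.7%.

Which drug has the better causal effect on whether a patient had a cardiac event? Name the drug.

Within every cholesterol level Drug X has the lower rate, yet pooled Drug Y does — Simpson's reversal.
The distribution of cholesterol is itself part of what the drug does — it is an intermediate outcome. Holding it fixed would remove that part of the effect; the total effect is the pooled difference.
Pooled: Drug Y 20.0% vs Drug X 31.7%; Drug Y is lower overall.

Drug Y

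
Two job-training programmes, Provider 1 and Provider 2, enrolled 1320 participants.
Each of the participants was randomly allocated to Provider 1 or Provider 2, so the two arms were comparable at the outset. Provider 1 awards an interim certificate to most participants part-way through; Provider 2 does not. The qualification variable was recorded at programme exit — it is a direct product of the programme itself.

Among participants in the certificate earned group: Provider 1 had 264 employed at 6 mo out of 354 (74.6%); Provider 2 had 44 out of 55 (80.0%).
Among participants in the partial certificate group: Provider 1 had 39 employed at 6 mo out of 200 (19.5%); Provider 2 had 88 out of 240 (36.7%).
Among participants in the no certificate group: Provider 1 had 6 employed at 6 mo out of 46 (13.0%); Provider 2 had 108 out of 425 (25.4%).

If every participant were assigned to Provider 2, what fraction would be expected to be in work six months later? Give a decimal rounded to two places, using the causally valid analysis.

The distribution of qualification attained during the programme is itself part of what the programme does — it is an intermediate outcome. Holding it fixed would remove that part of the effect; the total effect is the pooled difference.
So P(outcome | do(Provider 2)) is just the pooled rate for Provider 2: 240/720 = 0.333.

0.33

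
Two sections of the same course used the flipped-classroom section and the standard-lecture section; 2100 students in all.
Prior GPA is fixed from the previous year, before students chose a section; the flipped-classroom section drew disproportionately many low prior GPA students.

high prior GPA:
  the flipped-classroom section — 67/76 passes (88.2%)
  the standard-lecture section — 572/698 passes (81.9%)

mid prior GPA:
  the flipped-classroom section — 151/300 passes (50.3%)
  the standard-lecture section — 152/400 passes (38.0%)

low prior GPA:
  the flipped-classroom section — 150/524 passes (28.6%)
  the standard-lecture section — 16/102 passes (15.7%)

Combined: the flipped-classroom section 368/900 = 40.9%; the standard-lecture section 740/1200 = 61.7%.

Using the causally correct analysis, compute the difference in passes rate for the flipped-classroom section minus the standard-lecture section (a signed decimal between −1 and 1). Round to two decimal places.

Nothing the teaching method does changes prior GPA band; the imbalance is an allocation artefact. With prior GPA band also predicting the outcome, the pooled figure is confounded, and the within-stratum comparison is the causal one.
Adjusting over the population distribution of prior GPA band: 0.369·(0.882−0.819) + 0.333·(0.503−0.380) + 0.298·(0.286−0.157) = +0.103.

+0.10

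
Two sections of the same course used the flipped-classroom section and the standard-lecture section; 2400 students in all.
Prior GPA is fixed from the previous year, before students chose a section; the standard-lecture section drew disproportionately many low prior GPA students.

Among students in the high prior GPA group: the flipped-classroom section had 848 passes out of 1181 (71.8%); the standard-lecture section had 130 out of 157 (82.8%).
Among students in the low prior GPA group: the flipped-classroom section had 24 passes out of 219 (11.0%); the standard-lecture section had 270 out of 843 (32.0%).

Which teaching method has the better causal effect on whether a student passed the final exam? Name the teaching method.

The stratified and pooled comparisons disagree (the standard-lecture section wins within each prior GPA band; the flipped-classroom section wins overall), so the answer turns on the causal role of prior GPA band.
Since prior GPA band is a pre-existing factor (not a product of the teaching method) and it affects the outcome on its own, it is a confounder. The stratified rates, not the pooled rate, identify the causal effect.
Within each level — high prior GPA: 71.8% vs 82.8%; low prior GPA: 11.0% vs 32.0% — the standard-lecture section is higher every time.

the standard-lecture section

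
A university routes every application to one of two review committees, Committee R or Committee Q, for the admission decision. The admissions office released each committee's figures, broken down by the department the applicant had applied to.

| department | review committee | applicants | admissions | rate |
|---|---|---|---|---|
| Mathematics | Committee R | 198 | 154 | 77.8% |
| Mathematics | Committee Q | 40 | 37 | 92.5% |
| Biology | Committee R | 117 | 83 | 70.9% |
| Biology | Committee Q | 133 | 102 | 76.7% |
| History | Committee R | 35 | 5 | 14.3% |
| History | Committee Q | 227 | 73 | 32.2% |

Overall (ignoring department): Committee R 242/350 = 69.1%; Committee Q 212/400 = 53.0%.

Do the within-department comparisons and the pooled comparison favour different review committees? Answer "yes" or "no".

Within each department level (Mathematics 77.8% vs 92.5%; Biology 70.9% vs 76.7%; History 14.3% vs 32.2%), Committee Q has the higher rate every time. Pooled: 69.1% vs 53.0% — Committee R has the higher rate overall. The two comparisons disagree.

yes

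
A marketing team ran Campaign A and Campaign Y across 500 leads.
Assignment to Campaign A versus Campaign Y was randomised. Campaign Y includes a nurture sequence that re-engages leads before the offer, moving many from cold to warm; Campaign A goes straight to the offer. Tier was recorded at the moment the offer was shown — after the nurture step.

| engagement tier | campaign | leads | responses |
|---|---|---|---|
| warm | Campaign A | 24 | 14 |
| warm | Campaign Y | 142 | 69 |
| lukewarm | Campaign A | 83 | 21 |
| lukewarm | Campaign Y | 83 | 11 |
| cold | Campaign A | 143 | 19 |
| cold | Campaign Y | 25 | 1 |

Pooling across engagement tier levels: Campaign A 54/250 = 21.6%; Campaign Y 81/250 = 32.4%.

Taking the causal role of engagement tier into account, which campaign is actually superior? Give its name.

Campaign Y

Engagement tier here is a post-treatment variable shaped by the campaign; conditioning on it would introduce bias rather than remove it. The overall comparison is the causal one.
Pooled: Campaign A 21.6% vs Campaign Y 32.4%; Campaign Y is higher overall.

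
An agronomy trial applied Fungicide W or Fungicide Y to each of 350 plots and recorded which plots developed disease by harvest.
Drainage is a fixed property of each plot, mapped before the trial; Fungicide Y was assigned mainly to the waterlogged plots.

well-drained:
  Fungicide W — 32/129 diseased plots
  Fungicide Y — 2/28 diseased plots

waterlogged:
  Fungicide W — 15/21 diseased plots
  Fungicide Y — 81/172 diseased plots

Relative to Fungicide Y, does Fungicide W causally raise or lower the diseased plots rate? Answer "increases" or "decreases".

increases

Fungicide Y is lower inside every field drainage stratum but Fungicide W is lower in aggregate. Whether to stratify depends on how field drainage relates to the fungicide.
Field drainage satisfies the back-door criterion: it is not a descendant of the fungicide, and it blocks the spurious path from fungicide to outcome. Adjusting for it (i.e., using the within-field drainage rates) gives the causal effect.
Within each level — well-drained: 24.8% vs 7.1%; waterlogged: 71.4% vs 47.1% — Fungicide Y is lower every time.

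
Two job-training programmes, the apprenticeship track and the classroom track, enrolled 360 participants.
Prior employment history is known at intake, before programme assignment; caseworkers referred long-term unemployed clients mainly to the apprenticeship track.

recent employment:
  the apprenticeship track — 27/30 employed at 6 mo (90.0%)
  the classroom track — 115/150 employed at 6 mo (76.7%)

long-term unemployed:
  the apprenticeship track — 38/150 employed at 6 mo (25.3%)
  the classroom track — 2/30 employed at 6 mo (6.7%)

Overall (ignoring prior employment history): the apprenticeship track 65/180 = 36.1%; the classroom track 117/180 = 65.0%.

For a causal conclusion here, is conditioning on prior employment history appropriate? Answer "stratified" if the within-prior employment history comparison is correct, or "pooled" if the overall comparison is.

stratified

Prior employment history satisfies the back-door criterion: it is not a descendant of the programme, and it blocks the spurious path from programme to outcome. Adjusting for it (i.e., using the within-prior employment history rates) gives the causal effect.
Within each level — recent employment: 90.0% vs 76.7%; long-term unemployed: 25.3% vs 6.7% — the apprenticeship track is higher every time.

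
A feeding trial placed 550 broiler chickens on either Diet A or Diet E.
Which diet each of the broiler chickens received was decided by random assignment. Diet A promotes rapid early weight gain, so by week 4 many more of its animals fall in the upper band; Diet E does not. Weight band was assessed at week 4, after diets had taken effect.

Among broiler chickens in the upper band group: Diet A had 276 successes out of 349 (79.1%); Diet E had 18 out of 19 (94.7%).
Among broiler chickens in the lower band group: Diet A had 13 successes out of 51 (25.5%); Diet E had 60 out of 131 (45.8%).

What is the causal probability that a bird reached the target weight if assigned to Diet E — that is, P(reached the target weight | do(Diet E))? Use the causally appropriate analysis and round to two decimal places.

Within every week-4 weight band level Diet E has the higher rate, yet pooled Diet A does — Simpson's reversal.
Week-4 weight band here is a post-treatment variable shaped by the diet; conditioning on it would introduce bias rather than remove it. The overall comparison is the causal one.
So P(outcome | do(Diet E)) is just the pooled rate for Diet E: 78/150 = 0.520.

0.52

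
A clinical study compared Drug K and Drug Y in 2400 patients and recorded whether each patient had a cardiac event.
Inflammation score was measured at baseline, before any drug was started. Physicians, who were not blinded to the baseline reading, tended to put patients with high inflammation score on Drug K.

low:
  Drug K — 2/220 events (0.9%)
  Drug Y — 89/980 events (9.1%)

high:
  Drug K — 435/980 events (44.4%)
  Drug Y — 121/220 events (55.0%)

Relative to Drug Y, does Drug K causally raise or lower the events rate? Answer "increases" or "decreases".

The inflammation score-specific comparison favours Drug K throughout, but the pooled figures favour Drug Y. The question is whether to condition on inflammation score.
The imbalance in inflammation score arose from how patients were allocated, not from anything the drug did; and inflammation score independently affects the outcome. The pooled gap is confounded — condition on inflammation score.
Within each level — low: 0.9% vs 9.1%; high: 44.4% vs 55.0% — Drug K is lower every time.

decreases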